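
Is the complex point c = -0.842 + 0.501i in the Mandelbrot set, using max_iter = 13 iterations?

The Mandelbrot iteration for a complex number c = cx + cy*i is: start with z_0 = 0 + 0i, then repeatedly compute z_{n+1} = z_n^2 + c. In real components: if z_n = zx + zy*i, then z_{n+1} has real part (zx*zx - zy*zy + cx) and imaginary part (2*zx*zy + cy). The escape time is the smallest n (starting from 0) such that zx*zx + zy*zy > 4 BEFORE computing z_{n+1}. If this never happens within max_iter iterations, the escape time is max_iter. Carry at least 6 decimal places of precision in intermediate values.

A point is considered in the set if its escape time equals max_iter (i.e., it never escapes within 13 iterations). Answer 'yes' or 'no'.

Answer: no

Derivation:
z_0 = 0 + 0i, c = -0.8420 + 0.5010i
Iter 1: z = -0.8420 + 0.5010i, |z|^2 = 0.9600
Iter 2: z = -0.3840 + -0.3427i, |z|^2 = 0.2649
Iter 3: z = -0.8119 + 0.7642i, |z|^2 = 1.2433
Iter 4: z = -0.7668 + -0.7400i, |z|^2 = 1.1355
Iter 5: z = -0.8017 + 1.6358i, |z|^2 = 3.3185
Iter 6: z = -2.8751 + -2.1217i, |z|^2 = 12.7679
Escaped at iteration 6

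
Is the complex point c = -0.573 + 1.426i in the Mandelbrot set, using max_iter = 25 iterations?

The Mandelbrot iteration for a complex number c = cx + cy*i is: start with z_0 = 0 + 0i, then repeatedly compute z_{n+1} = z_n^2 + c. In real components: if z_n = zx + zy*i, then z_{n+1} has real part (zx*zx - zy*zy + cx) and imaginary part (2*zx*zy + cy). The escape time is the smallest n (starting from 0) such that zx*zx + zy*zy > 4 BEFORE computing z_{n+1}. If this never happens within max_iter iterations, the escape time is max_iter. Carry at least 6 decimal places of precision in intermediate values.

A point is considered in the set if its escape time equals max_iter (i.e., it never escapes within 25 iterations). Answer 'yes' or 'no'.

z_0 = 0 + 0i, c = -0.5730 + 1.4260i
Iter 1: z = -0.5730 + 1.4260i, |z|^2 = 2.3618
Iter 2: z = -2.2781 + -0.2082i, |z|^2 = 5.2333
Escaped at iteration 2

Answer: no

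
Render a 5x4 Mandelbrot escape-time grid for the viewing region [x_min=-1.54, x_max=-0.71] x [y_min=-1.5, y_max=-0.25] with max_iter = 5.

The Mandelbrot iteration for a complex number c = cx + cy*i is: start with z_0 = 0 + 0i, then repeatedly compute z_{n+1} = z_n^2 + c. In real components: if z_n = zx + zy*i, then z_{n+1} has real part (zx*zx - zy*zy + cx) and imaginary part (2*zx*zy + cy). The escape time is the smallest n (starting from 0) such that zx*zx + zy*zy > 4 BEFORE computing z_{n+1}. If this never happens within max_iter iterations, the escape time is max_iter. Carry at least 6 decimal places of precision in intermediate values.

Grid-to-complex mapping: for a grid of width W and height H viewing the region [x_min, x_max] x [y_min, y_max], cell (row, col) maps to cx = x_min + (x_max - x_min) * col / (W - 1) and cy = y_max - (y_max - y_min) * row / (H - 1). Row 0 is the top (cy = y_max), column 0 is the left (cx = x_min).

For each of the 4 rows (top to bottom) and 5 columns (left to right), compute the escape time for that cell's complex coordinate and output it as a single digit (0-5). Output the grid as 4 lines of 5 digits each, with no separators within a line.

(row=0, col=0): c = -1.5400 + -0.2500i → escape time 5
(row=0, col=1): c = -1.3325 + -0.2500i → escape time 5
(row=0, col=2): c = -1.1250 + -0.2500i → escape time 5
(row=0, col=3): c = -0.9175 + -0.2500i → escape time 5
(row=0, col=4): c = -0.7100 + -0.2500i → escape time 5
(row=1, col=0): c = -1.5400 + -0.6667i → escape time 3
(row=1, col=1): c = -1.3325 + -0.6667i → escape time 3
(row=1, col=2): c = -1.1250 + -0.6667i → escape time 3
(row=1, col=3): c = -0.9175 + -0.6667i → escape time 4
(row=1, col=4): c = -0.7100 + -0.6667i → escape time 5
(row=2, col=0): c = -1.5400 + -1.0833i → escape time 2
(row=2, col=1): c = -1.3325 + -1.0833i → escape time 3
(row=2, col=2): c = -1.1250 + -1.0833i → escape time 3
(row=2, col=3): c = -0.9175 + -1.0833i → escape time 3
(row=2, col=4): c = -0.7100 + -1.0833i → escape time 3
(row=3, col=0): c = -1.5400 + -1.5000i → escape time 1
(row=3, col=1): c = -1.3325 + -1.5000i → escape time 1
(row=3, col=2): c = -1.1250 + -1.5000i → escape time 2
(row=3, col=3): c = -0.9175 + -1.5000i → escape time 2
(row=3, col=4): c = -0.7100 + -1.5000i → escape time 2

Answer: 55555
33345
23333
11222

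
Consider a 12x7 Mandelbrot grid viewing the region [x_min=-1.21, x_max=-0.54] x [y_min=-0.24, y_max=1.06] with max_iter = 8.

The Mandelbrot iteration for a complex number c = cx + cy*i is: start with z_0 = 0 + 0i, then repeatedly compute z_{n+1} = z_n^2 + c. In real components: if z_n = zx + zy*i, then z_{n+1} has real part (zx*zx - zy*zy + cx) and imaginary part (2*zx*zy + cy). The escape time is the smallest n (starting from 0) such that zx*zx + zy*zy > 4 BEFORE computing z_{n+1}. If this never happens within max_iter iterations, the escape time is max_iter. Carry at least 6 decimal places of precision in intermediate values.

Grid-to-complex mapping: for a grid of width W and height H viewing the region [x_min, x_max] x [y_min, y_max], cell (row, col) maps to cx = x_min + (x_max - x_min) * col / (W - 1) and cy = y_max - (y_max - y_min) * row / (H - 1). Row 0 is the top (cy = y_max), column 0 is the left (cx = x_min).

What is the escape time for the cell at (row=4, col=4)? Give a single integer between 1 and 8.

Answer: 8

Derivation:
z_0 = 0 + 0i, c = -0.9664 + 0.1933i
Iter 1: z = -0.9664 + 0.1933i, |z|^2 = 0.9712
Iter 2: z = -0.0699 + -0.1803i, |z|^2 = 0.0374
Iter 3: z = -0.9940 + 0.2185i, |z|^2 = 1.0358
Iter 4: z = -0.0261 + -0.2411i, |z|^2 = 0.0588
Iter 5: z = -1.0238 + 0.2059i, |z|^2 = 1.0906
Iter 6: z = 0.0394 + -0.2283i, |z|^2 = 0.0537
Iter 7: z = -1.0169 + 0.1753i, |z|^2 = 1.0649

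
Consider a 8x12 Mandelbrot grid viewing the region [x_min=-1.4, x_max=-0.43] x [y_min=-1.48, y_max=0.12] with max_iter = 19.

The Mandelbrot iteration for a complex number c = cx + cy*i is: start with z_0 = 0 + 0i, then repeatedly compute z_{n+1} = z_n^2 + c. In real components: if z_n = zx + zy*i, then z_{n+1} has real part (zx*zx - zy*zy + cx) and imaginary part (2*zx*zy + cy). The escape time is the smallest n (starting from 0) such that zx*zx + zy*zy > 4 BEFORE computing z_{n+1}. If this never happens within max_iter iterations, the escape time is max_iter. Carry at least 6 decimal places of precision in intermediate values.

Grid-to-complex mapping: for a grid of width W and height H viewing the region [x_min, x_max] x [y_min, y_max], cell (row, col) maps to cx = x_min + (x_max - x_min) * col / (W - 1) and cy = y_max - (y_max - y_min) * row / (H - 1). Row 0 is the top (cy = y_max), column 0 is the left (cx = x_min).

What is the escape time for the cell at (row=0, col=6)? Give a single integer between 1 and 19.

Answer: 19

Derivation:
z_0 = 0 + 0i, c = -0.5686 + 0.1200i
Iter 1: z = -0.5686 + 0.1200i, |z|^2 = 0.3377
Iter 2: z = -0.2597 + -0.0165i, |z|^2 = 0.0677
Iter 3: z = -0.5014 + 0.1285i, |z|^2 = 0.2679
Iter 4: z = -0.3337 + -0.0089i, |z|^2 = 0.1114
Iter 5: z = -0.4573 + 0.1259i, |z|^2 = 0.2250
Iter 6: z = -0.3753 + 0.0048i, |z|^2 = 0.1409
Iter 7: z = -0.4277 + 0.1164i, |z|^2 = 0.1965
Iter 8: z = -0.3992 + 0.0204i, |z|^2 = 0.1597
Iter 9: z = -0.4097 + 0.1037i, |z|^2 = 0.1786
Iter 10: z = -0.4115 + 0.0350i, |z|^2 = 0.1706
Iter 11: z = -0.4005 + 0.0912i, |z|^2 = 0.1687
Iter 12: z = -0.4165 + 0.0470i, |z|^2 = 0.1757
Iter 13: z = -0.3973 + 0.0809i, |z|^2 = 0.1644
Iter 14: z = -0.4173 + 0.0558i, |z|^2 = 0.1772
Iter 15: z = -0.3976 + 0.0735i, |z|^2 = 0.1635
Iter 16: z = -0.4159 + 0.0616i, |z|^2 = 0.1768
Iter 17: z = -0.3994 + 0.0688i, |z|^2 = 0.1642
Iter 18: z = -0.4138 + 0.0651i, |z|^2 = 0.1755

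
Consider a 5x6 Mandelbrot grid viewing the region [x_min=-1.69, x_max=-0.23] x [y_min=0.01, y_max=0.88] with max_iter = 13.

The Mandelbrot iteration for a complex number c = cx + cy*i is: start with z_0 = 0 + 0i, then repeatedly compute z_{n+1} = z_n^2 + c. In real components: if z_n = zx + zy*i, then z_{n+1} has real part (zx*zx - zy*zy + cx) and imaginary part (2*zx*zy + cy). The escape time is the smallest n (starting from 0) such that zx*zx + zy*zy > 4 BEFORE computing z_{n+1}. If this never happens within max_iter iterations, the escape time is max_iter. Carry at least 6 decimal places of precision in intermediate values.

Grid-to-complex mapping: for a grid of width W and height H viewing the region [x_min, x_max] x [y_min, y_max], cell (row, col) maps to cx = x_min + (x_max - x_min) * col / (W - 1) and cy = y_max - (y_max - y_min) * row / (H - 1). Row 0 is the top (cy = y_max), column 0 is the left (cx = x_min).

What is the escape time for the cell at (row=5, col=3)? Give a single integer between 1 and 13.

z_0 = 0 + 0i, c = -0.5950 + 0.0100i
Iter 1: z = -0.5950 + 0.0100i, |z|^2 = 0.3541
Iter 2: z = -0.2411 + -0.0019i, |z|^2 = 0.0581
Iter 3: z = -0.5369 + 0.0109i, |z|^2 = 0.2884
Iter 4: z = -0.3069 + -0.0017i, |z|^2 = 0.0942
Iter 5: z = -0.5008 + 0.0111i, |z|^2 = 0.2510
Iter 6: z = -0.3443 + -0.0011i, |z|^2 = 0.1185
Iter 7: z = -0.4765 + 0.0107i, |z|^2 = 0.2271
Iter 8: z = -0.3681 + -0.0002i, |z|^2 = 0.1355
Iter 9: z = -0.4595 + 0.0102i, |z|^2 = 0.2112
Iter 10: z = -0.3840 + 0.0007i, |z|^2 = 0.1474
Iter 11: z = -0.4476 + 0.0095i, |z|^2 = 0.2004
Iter 12: z = -0.3948 + 0.0015i, |z|^2 = 0.1558

Answer: 13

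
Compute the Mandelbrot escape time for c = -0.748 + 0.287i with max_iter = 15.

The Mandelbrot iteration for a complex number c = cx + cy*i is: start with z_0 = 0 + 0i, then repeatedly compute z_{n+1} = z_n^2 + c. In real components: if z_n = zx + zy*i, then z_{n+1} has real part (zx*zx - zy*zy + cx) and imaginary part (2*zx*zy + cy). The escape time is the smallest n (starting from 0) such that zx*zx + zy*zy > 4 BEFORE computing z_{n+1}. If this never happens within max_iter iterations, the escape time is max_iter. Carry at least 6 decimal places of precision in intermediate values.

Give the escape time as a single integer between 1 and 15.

z_0 = 0 + 0i, c = -0.7480 + 0.2870i
Iter 1: z = -0.7480 + 0.2870i, |z|^2 = 0.6419
Iter 2: z = -0.2709 + -0.1424i, |z|^2 = 0.0936
Iter 3: z = -0.6949 + 0.3641i, |z|^2 = 0.6155
Iter 4: z = -0.3977 + -0.2190i, |z|^2 = 0.2061
Iter 5: z = -0.6378 + 0.4612i, |z|^2 = 0.6195
Iter 6: z = -0.5539 + -0.3014i, |z|^2 = 0.3976
Iter 7: z = -0.5320 + 0.6209i, |z|^2 = 0.6685
Iter 8: z = -0.8505 + -0.3736i, |z|^2 = 0.8628
Iter 9: z = -0.1643 + 0.9224i, |z|^2 = 0.8779
Iter 10: z = -1.5719 + -0.0161i, |z|^2 = 2.4710
Iter 11: z = 1.7225 + 0.3375i, |z|^2 = 3.0810
Iter 12: z = 2.1052 + 1.4498i, |z|^2 = 6.5338
Escaped at iteration 12

Answer: 12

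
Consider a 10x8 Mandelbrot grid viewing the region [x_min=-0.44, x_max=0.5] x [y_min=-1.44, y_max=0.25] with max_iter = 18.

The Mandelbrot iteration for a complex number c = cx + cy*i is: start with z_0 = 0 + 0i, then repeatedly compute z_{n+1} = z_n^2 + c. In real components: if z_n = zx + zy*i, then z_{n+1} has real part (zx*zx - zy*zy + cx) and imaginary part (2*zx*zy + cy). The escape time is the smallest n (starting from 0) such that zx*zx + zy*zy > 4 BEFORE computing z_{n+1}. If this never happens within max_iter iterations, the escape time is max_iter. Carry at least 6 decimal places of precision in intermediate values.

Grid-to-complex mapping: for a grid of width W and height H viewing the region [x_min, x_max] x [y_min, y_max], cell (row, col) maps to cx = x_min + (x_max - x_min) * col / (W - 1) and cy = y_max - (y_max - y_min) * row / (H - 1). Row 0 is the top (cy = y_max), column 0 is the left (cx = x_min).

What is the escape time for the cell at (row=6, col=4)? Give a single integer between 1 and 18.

Answer: 3

Derivation:
z_0 = 0 + 0i, c = -0.0222 + -1.1986i
Iter 1: z = -0.0222 + -1.1986i, |z|^2 = 1.4371
Iter 2: z = -1.4583 + -1.1453i, |z|^2 = 3.4384
Iter 3: z = 0.7927 + 2.1418i, |z|^2 = 5.2158
Escaped at iteration 3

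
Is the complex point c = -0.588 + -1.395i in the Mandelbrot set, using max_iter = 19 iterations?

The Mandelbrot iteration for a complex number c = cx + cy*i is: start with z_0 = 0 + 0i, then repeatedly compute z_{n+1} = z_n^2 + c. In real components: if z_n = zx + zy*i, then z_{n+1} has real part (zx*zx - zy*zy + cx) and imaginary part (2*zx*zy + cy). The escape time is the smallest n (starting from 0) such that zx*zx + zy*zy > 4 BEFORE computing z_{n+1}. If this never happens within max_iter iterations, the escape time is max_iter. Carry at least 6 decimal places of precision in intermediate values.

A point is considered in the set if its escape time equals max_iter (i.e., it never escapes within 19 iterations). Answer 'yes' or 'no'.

Answer: no

Derivation:
z_0 = 0 + 0i, c = -0.5880 + -1.3950i
Iter 1: z = -0.5880 + -1.3950i, |z|^2 = 2.2918
Iter 2: z = -2.1883 + 0.2455i, |z|^2 = 4.8489
Escaped at iteration 2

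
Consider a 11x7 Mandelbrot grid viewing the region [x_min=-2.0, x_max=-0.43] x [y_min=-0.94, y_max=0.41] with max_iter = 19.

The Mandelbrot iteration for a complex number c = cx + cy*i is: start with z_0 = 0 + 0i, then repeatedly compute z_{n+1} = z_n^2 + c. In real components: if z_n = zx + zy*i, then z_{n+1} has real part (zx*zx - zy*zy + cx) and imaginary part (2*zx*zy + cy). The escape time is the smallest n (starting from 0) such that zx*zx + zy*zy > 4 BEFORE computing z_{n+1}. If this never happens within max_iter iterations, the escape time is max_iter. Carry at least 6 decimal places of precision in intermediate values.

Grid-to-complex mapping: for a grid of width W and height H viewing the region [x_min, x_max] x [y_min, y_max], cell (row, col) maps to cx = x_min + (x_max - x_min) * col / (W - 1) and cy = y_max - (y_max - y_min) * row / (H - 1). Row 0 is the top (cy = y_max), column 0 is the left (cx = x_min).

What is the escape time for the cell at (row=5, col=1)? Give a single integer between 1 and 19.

z_0 = 0 + 0i, c = -1.8430 + -0.7150i
Iter 1: z = -1.8430 + -0.7150i, |z|^2 = 3.9079
Iter 2: z = 1.0424 + 1.9205i, |z|^2 = 4.7749
Escaped at iteration 2

Answer: 2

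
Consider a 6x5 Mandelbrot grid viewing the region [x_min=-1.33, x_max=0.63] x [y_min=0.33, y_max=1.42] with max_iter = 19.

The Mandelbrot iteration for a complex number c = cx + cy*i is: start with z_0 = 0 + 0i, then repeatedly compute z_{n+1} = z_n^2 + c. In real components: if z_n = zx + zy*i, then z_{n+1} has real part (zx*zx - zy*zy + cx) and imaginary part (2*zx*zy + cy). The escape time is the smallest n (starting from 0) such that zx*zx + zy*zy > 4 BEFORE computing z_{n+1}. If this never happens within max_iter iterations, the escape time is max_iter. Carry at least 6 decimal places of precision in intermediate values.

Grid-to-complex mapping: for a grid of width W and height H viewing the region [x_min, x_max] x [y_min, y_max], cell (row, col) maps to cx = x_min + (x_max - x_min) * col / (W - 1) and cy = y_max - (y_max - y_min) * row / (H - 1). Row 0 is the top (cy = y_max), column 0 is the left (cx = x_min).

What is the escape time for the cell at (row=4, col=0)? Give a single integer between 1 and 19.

Answer: 6

Derivation:
z_0 = 0 + 0i, c = -1.3300 + 0.3300i
Iter 1: z = -1.3300 + 0.3300i, |z|^2 = 1.8778
Iter 2: z = 0.3300 + -0.5478i, |z|^2 = 0.4090
Iter 3: z = -1.5212 + -0.0315i, |z|^2 = 2.3150
Iter 4: z = 0.9830 + 0.4260i, |z|^2 = 1.1478
Iter 5: z = -0.5452 + 1.1675i, |z|^2 = 1.6602
Iter 6: z = -2.3958 + -0.9429i, |z|^2 = 6.6291
Escaped at iteration 6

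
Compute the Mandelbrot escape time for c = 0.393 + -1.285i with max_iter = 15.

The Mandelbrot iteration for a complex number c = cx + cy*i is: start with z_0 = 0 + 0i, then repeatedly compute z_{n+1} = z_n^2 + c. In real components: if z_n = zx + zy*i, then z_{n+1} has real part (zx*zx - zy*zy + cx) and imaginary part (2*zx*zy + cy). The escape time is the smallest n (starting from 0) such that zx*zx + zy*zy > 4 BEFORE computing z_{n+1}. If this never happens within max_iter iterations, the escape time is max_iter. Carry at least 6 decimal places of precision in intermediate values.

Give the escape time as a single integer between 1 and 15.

Answer: 2

Derivation:
z_0 = 0 + 0i, c = 0.3930 + -1.2850i
Iter 1: z = 0.3930 + -1.2850i, |z|^2 = 1.8057
Iter 2: z = -1.1038 + -2.2950i, |z|^2 = 6.4854
Escaped at iteration 2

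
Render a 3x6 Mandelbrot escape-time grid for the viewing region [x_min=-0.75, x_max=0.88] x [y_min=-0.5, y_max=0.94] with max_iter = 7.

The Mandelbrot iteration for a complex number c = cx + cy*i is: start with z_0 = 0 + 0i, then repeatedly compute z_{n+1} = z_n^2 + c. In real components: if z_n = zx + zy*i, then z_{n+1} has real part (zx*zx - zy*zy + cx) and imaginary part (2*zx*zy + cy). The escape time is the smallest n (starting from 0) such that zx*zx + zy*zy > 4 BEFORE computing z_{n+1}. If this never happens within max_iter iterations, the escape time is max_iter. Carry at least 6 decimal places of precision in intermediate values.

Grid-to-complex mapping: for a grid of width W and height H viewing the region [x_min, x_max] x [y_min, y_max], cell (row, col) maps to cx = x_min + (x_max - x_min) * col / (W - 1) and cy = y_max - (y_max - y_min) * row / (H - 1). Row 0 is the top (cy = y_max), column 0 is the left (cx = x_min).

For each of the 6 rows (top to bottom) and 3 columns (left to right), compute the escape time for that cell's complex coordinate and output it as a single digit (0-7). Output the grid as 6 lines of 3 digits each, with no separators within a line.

Answer: 452
572
773
773
773
673

Derivation:
(row=0, col=0): c = -0.7500 + 0.9400i → escape time 4
(row=0, col=1): c = 0.0650 + 0.9400i → escape time 5
(row=0, col=2): c = 0.8800 + 0.9400i → escape time 2
(row=1, col=0): c = -0.7500 + 0.6520i → escape time 5
(row=1, col=1): c = 0.0650 + 0.6520i → escape time 7
(row=1, col=2): c = 0.8800 + 0.6520i → escape time 2
(row=2, col=0): c = -0.7500 + 0.3640i → escape time 7
(row=2, col=1): c = 0.0650 + 0.3640i → escape time 7
(row=2, col=2): c = 0.8800 + 0.3640i → escape time 3
(row=3, col=0): c = -0.7500 + 0.0760i → escape time 7
(row=3, col=1): c = 0.0650 + 0.0760i → escape time 7
(row=3, col=2): c = 0.8800 + 0.0760i → escape time 3
(row=4, col=0): c = -0.7500 + -0.2120i → escape time 7
(row=4, col=1): c = 0.0650 + -0.2120i → escape time 7
(row=4, col=2): c = 0.8800 + -0.2120i → escape time 3
(row=5, col=0): c = -0.7500 + -0.5000i → escape time 6
(row=5, col=1): c = 0.0650 + -0.5000i → escape time 7
(row=5, col=2): c = 0.8800 + -0.5000i → escape time 3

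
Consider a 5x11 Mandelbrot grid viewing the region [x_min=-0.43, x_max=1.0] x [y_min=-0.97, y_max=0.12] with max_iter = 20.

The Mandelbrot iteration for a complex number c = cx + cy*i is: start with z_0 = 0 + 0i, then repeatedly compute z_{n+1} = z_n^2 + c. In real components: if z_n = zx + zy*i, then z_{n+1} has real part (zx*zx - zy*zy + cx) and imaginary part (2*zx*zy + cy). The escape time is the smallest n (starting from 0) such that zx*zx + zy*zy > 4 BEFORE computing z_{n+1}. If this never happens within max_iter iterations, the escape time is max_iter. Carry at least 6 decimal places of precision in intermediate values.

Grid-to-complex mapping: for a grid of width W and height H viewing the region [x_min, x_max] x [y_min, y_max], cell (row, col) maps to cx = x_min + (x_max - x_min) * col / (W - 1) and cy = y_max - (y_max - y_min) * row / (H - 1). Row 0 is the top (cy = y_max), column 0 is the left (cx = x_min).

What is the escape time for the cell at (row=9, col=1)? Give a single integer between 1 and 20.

z_0 = 0 + 0i, c = -0.0725 + -0.8610i
Iter 1: z = -0.0725 + -0.8610i, |z|^2 = 0.7466
Iter 2: z = -0.8086 + -0.7362i, |z|^2 = 1.1957
Iter 3: z = 0.0394 + 0.3295i, |z|^2 = 0.1101
Iter 4: z = -0.1795 + -0.8351i, |z|^2 = 0.7296
Iter 5: z = -0.7376 + -0.5612i, |z|^2 = 0.8591
Iter 6: z = 0.1566 + -0.0331i, |z|^2 = 0.0256
Iter 7: z = -0.0491 + -0.8714i, |z|^2 = 0.7617
Iter 8: z = -0.8294 + -0.7755i, |z|^2 = 1.2892
Iter 9: z = 0.0139 + 0.4253i, |z|^2 = 0.1811
Iter 10: z = -0.2532 + -0.8491i, |z|^2 = 0.7852
Iter 11: z = -0.7294 + -0.4310i, |z|^2 = 0.7178
Iter 12: z = 0.2738 + -0.2323i, |z|^2 = 0.1289
Iter 13: z = -0.0515 + -0.9882i, |z|^2 = 0.9792
Iter 14: z = -1.0464 + -0.7593i, |z|^2 = 1.6715
Iter 15: z = 0.4459 + 0.7281i, |z|^2 = 0.7289
Iter 16: z = -0.4038 + -0.2117i, |z|^2 = 0.2078
Iter 17: z = 0.0457 + -0.6900i, |z|^2 = 0.4782
Iter 18: z = -0.5465 + -0.9240i, |z|^2 = 1.1526
Iter 19: z = -0.6276 + 0.1490i, |z|^2 = 0.4162

Answer: 20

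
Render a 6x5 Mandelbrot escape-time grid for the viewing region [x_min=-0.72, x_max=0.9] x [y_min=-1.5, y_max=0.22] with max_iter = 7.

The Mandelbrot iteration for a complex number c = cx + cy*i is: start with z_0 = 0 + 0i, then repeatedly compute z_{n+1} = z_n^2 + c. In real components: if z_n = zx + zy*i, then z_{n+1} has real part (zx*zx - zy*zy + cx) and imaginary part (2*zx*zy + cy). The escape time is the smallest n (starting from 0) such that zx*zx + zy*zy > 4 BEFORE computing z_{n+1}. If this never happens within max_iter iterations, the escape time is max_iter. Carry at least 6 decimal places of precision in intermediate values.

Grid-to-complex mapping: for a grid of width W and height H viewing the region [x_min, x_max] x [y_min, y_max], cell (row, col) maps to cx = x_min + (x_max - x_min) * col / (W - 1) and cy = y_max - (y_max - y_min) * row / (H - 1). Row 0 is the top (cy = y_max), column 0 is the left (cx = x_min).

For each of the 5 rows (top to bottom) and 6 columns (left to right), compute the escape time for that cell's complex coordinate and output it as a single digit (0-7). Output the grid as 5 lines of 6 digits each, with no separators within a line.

Answer: 777743
777743
677732
346322
222222

Derivation:
(row=0, col=0): c = -0.7200 + 0.2200i → escape time 7
(row=0, col=1): c = -0.3960 + 0.2200i → escape time 7
(row=0, col=2): c = -0.0720 + 0.2200i → escape time 7
(row=0, col=3): c = 0.2520 + 0.2200i → escape time 7
(row=0, col=4): c = 0.5760 + 0.2200i → escape time 4
(row=0, col=5): c = 0.9000 + 0.2200i → escape time 3
(row=1, col=0): c = -0.7200 + -0.2100i → escape time 7
(row=1, col=1): c = -0.3960 + -0.2100i → escape time 7
(row=1, col=2): c = -0.0720 + -0.2100i → escape time 7
(row=1, col=3): c = 0.2520 + -0.2100i → escape time 7
(row=1, col=4): c = 0.5760 + -0.2100i → escape time 4
(row=1, col=5): c = 0.9000 + -0.2100i → escape time 3
(row=2, col=0): c = -0.7200 + -0.6400i → escape time 6
(row=2, col=1): c = -0.3960 + -0.6400i → escape time 7
(row=2, col=2): c = -0.0720 + -0.6400i → escape time 7
(row=2, col=3): c = 0.2520 + -0.6400i → escape time 7
(row=2, col=4): c = 0.5760 + -0.6400i → escape time 3
(row=2, col=5): c = 0.9000 + -0.6400i → escape time 2
(row=3, col=0): c = -0.7200 + -1.0700i → escape time 3
(row=3, col=1): c = -0.3960 + -1.0700i → escape time 4
(row=3, col=2): c = -0.0720 + -1.0700i → escape time 6
(row=3, col=3): c = 0.2520 + -1.0700i → escape time 3
(row=3, col=4): c = 0.5760 + -1.0700i → escape time 2
(row=3, col=5): c = 0.9000 + -1.0700i → escape time 2
(row=4, col=0): c = -0.7200 + -1.5000i → escape time 2
(row=4, col=1): c = -0.3960 + -1.5000i → escape time 2
(row=4, col=2): c = -0.0720 + -1.5000i → escape time 2
(row=4, col=3): c = 0.2520 + -1.5000i → escape time 2
(row=4, col=4): c = 0.5760 + -1.5000i → escape time 2
(row=4, col=5): c = 0.9000 + -1.5000i → escape time 2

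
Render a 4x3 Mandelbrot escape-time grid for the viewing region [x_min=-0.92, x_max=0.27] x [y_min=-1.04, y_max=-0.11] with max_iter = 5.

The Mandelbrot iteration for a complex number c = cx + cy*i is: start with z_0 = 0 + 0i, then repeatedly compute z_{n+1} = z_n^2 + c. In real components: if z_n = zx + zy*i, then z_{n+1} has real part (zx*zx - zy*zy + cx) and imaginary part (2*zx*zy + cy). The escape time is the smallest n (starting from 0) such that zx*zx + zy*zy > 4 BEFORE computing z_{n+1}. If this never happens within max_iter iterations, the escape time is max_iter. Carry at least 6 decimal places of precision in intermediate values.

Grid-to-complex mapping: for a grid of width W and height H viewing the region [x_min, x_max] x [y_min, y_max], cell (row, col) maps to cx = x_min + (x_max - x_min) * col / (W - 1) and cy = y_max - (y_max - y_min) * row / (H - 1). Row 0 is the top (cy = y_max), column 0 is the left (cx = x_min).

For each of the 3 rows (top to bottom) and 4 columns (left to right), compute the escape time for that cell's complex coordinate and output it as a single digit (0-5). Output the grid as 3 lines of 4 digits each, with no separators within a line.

(row=0, col=0): c = -0.9200 + -0.1100i → escape time 5
(row=0, col=1): c = -0.5233 + -0.1100i → escape time 5
(row=0, col=2): c = -0.1267 + -0.1100i → escape time 5
(row=0, col=3): c = 0.2700 + -0.1100i → escape time 5
(row=1, col=0): c = -0.9200 + -0.5750i → escape time 5
(row=1, col=1): c = -0.5233 + -0.5750i → escape time 5
(row=1, col=2): c = -0.1267 + -0.5750i → escape time 5
(row=1, col=3): c = 0.2700 + -0.5750i → escape time 5
(row=2, col=0): c = -0.9200 + -1.0400i → escape time 3
(row=2, col=1): c = -0.5233 + -1.0400i → escape time 4
(row=2, col=2): c = -0.1267 + -1.0400i → escape time 5
(row=2, col=3): c = 0.2700 + -1.0400i → escape time 3

Answer: 5555
5555
3453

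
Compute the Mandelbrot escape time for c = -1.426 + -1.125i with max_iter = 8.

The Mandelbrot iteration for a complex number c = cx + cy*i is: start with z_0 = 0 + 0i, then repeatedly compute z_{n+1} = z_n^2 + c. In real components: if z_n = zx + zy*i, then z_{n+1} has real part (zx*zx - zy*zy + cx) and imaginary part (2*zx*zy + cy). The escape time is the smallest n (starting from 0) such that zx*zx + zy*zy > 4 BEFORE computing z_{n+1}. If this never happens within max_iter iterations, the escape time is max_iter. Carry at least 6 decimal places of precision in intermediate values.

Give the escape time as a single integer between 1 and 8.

z_0 = 0 + 0i, c = -1.4260 + -1.1250i
Iter 1: z = -1.4260 + -1.1250i, |z|^2 = 3.2991
Iter 2: z = -0.6581 + 2.0835i, |z|^2 = 4.7741
Escaped at iteration 2

Answer: 2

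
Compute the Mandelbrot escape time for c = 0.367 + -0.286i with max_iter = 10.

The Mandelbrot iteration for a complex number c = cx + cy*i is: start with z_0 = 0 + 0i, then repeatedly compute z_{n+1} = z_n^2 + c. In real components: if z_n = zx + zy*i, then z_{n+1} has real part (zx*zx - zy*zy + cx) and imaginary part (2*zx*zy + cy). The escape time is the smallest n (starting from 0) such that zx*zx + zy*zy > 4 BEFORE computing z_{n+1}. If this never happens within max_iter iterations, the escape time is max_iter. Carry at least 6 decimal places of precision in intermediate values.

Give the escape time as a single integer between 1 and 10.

Answer: 10

Derivation:
z_0 = 0 + 0i, c = 0.3670 + -0.2860i
Iter 1: z = 0.3670 + -0.2860i, |z|^2 = 0.2165
Iter 2: z = 0.4199 + -0.4959i, |z|^2 = 0.4223
Iter 3: z = 0.2974 + -0.7025i, |z|^2 = 0.5819
Iter 4: z = -0.0380 + -0.7038i, |z|^2 = 0.4968
Iter 5: z = -0.1269 + -0.2325i, |z|^2 = 0.0701
Iter 6: z = 0.3291 + -0.2270i, |z|^2 = 0.1598
Iter 7: z = 0.4237 + -0.4354i, |z|^2 = 0.3691
Iter 8: z = 0.3570 + -0.6550i, |z|^2 = 0.5565
Iter 9: z = 0.0654 + -0.7536i, |z|^2 = 0.5723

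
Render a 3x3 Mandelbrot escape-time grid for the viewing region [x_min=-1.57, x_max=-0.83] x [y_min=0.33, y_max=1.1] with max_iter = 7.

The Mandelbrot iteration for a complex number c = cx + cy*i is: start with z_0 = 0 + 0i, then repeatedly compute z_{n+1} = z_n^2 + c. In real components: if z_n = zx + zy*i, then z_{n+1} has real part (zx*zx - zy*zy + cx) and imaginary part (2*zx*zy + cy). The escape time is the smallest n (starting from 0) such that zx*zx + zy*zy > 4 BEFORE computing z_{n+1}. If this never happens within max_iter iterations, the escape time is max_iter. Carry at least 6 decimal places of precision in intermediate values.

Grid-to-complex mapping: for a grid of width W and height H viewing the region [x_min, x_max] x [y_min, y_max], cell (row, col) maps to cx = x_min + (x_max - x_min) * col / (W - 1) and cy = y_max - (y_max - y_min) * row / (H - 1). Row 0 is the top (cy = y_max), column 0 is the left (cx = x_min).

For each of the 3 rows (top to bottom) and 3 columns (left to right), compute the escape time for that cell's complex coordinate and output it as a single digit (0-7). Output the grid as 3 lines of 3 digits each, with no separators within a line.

(row=0, col=0): c = -1.5700 + 1.1000i → escape time 2
(row=0, col=1): c = -1.2000 + 1.1000i → escape time 3
(row=0, col=2): c = -0.8300 + 1.1000i → escape time 3
(row=1, col=0): c = -1.5700 + 0.7150i → escape time 3
(row=1, col=1): c = -1.2000 + 0.7150i → escape time 3
(row=1, col=2): c = -0.8300 + 0.7150i → escape time 4
(row=2, col=0): c = -1.5700 + 0.3300i → escape time 4
(row=2, col=1): c = -1.2000 + 0.3300i → escape time 7
(row=2, col=2): c = -0.8300 + 0.3300i → escape time 7

Answer: 233
334
477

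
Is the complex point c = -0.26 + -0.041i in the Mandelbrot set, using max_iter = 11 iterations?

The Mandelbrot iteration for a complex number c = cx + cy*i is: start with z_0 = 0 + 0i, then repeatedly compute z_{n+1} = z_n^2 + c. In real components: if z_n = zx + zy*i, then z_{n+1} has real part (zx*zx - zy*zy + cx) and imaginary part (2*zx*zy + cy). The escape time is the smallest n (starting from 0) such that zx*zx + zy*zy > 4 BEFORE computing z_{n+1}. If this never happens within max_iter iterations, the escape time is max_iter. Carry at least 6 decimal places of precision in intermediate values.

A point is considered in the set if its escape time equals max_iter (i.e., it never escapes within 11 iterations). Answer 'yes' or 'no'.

Answer: yes

Derivation:
z_0 = 0 + 0i, c = -0.2600 + -0.0410i
Iter 1: z = -0.2600 + -0.0410i, |z|^2 = 0.0693
Iter 2: z = -0.1941 + -0.0197i, |z|^2 = 0.0381
Iter 3: z = -0.2227 + -0.0334i, |z|^2 = 0.0507
Iter 4: z = -0.2115 + -0.0261i, |z|^2 = 0.0454
Iter 5: z = -0.2159 + -0.0299i, |z|^2 = 0.0475
Iter 6: z = -0.2143 + -0.0281i, |z|^2 = 0.0467
Iter 7: z = -0.2149 + -0.0290i, |z|^2 = 0.0470
Iter 8: z = -0.2147 + -0.0285i, |z|^2 = 0.0469
Iter 9: z = -0.2147 + -0.0287i, |z|^2 = 0.0469
Iter 10: z = -0.2147 + -0.0287i, |z|^2 = 0.0469
Did not escape in 11 iterations → in set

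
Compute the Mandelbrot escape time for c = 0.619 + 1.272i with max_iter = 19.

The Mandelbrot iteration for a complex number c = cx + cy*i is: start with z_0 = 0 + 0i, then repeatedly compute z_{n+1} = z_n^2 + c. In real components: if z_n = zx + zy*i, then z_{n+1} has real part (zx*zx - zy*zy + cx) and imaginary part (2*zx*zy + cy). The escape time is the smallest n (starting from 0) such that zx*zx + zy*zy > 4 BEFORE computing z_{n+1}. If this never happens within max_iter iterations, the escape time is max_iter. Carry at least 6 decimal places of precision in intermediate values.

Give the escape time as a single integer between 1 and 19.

z_0 = 0 + 0i, c = 0.6190 + 1.2720i
Iter 1: z = 0.6190 + 1.2720i, |z|^2 = 2.0011
Iter 2: z = -0.6158 + 2.8467i, |z|^2 = 8.4831
Escaped at iteration 2

Answer: 2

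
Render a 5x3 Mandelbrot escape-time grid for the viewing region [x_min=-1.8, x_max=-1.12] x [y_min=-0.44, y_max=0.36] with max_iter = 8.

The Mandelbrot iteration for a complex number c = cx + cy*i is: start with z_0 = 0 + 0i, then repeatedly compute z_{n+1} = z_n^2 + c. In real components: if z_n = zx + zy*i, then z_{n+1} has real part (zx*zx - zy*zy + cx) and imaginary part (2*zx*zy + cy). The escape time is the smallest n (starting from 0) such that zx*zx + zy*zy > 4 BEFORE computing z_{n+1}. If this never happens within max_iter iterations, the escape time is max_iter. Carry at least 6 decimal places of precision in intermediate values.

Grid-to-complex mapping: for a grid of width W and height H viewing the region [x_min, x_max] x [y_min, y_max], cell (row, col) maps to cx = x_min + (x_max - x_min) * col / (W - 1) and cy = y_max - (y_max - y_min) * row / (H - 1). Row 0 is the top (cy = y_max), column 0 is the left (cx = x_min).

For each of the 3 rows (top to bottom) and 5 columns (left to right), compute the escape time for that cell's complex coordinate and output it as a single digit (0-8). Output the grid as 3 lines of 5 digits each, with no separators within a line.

(row=0, col=0): c = -1.8000 + 0.3600i → escape time 3
(row=0, col=1): c = -1.6300 + 0.3600i → escape time 4
(row=0, col=2): c = -1.4600 + 0.3600i → escape time 5
(row=0, col=3): c = -1.2900 + 0.3600i → escape time 8
(row=0, col=4): c = -1.1200 + 0.3600i → escape time 8
(row=1, col=0): c = -1.8000 + -0.0400i → escape time 7
(row=1, col=1): c = -1.6300 + -0.0400i → escape time 8
(row=1, col=2): c = -1.4600 + -0.0400i → escape time 8
(row=1, col=3): c = -1.2900 + -0.0400i → escape time 8
(row=1, col=4): c = -1.1200 + -0.0400i → escape time 8
(row=2, col=0): c = -1.8000 + -0.4400i → escape time 3
(row=2, col=1): c = -1.6300 + -0.4400i → escape time 3
(row=2, col=2): c = -1.4600 + -0.4400i → escape time 4
(row=2, col=3): c = -1.2900 + -0.4400i → escape time 8
(row=2, col=4): c = -1.1200 + -0.4400i → escape time 6

Answer: 34588
78888
33486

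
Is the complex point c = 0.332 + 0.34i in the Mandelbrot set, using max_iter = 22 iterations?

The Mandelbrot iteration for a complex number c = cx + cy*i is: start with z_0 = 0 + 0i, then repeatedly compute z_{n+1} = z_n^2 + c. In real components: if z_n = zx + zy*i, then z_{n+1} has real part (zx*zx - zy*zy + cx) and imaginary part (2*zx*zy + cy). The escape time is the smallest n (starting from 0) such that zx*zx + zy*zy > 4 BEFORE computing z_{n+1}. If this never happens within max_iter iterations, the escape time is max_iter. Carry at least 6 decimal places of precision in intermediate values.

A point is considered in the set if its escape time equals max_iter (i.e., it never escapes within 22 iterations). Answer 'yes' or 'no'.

z_0 = 0 + 0i, c = 0.3320 + 0.3400i
Iter 1: z = 0.3320 + 0.3400i, |z|^2 = 0.2258
Iter 2: z = 0.3266 + 0.5658i, |z|^2 = 0.4268
Iter 3: z = 0.1186 + 0.7096i, |z|^2 = 0.5176
Iter 4: z = -0.1574 + 0.5083i, |z|^2 = 0.2832
Iter 5: z = 0.0984 + 0.1799i, |z|^2 = 0.0421
Iter 6: z = 0.3093 + 0.3754i, |z|^2 = 0.2366
Iter 7: z = 0.2867 + 0.5722i, |z|^2 = 0.4097
Iter 8: z = 0.0868 + 0.6682i, |z|^2 = 0.4540
Iter 9: z = -0.1069 + 0.4559i, |z|^2 = 0.2193
Iter 10: z = 0.1355 + 0.2425i, |z|^2 = 0.0772
Iter 11: z = 0.2916 + 0.4057i, |z|^2 = 0.2496
Iter 12: z = 0.2524 + 0.5766i, |z|^2 = 0.3962
Iter 13: z = 0.0632 + 0.6310i, |z|^2 = 0.4022
Iter 14: z = -0.0622 + 0.4198i, |z|^2 = 0.1801
Iter 15: z = 0.1596 + 0.2878i, |z|^2 = 0.1083
Iter 16: z = 0.2747 + 0.4319i, |z|^2 = 0.2620
Iter 17: z = 0.2209 + 0.5773i, |z|^2 = 0.3820
Iter 18: z = 0.0476 + 0.5951i, |z|^2 = 0.3564
Iter 19: z = -0.0198 + 0.3966i, |z|^2 = 0.1577
Iter 20: z = 0.1751 + 0.3243i, |z|^2 = 0.1358
Iter 21: z = 0.2575 + 0.4535i, |z|^2 = 0.2720
Did not escape in 22 iterations → in set

Answer: yes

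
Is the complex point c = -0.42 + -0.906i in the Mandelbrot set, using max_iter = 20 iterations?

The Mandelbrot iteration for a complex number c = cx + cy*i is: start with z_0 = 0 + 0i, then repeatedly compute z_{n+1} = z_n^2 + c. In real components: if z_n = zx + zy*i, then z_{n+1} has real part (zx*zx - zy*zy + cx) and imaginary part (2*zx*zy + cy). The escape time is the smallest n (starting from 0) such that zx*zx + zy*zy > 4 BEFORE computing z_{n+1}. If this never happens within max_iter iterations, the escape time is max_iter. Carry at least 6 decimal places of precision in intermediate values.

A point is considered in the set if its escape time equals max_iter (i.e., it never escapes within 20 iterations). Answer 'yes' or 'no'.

z_0 = 0 + 0i, c = -0.4200 + -0.9060i
Iter 1: z = -0.4200 + -0.9060i, |z|^2 = 0.9972
Iter 2: z = -1.0644 + -0.1450i, |z|^2 = 1.1540
Iter 3: z = 0.6920 + -0.5974i, |z|^2 = 0.8358
Iter 4: z = -0.2980 + -1.7328i, |z|^2 = 3.0914
Iter 5: z = -3.3338 + 0.1268i, |z|^2 = 11.1305
Escaped at iteration 5

Answer: no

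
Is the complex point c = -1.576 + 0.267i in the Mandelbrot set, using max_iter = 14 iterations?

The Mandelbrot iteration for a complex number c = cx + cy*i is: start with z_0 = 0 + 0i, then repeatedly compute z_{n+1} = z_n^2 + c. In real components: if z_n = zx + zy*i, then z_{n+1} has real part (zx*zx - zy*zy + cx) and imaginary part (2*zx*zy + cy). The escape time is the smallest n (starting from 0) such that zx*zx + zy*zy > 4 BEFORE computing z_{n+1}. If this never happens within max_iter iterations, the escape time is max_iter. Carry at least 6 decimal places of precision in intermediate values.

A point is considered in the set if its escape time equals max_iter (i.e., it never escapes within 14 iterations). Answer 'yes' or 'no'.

z_0 = 0 + 0i, c = -1.5760 + 0.2670i
Iter 1: z = -1.5760 + 0.2670i, |z|^2 = 2.5551
Iter 2: z = 0.8365 + -0.5746i, |z|^2 = 1.0299
Iter 3: z = -1.2064 + -0.6943i, |z|^2 = 1.9375
Iter 4: z = -0.6025 + 1.9422i, |z|^2 = 4.1351
Escaped at iteration 4

Answer: no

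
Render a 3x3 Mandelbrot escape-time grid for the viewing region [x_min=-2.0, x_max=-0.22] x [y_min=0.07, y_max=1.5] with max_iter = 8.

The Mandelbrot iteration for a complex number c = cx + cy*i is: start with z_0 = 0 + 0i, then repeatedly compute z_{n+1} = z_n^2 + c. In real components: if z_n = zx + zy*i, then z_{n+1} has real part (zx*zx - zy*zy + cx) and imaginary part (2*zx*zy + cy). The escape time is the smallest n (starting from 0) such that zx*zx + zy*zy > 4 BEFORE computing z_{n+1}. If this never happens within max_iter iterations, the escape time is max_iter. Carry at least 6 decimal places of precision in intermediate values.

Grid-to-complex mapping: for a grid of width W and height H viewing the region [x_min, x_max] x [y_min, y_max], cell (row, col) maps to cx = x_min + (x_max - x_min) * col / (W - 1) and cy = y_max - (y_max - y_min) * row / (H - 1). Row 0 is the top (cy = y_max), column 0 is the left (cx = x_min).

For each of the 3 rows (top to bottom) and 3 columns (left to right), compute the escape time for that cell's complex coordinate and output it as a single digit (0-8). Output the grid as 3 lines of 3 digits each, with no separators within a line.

Answer: 122
138
188

Derivation:
(row=0, col=0): c = -2.0000 + 1.5000i → escape time 1
(row=0, col=1): c = -1.1100 + 1.5000i → escape time 2
(row=0, col=2): c = -0.2200 + 1.5000i → escape time 2
(row=1, col=0): c = -2.0000 + 0.7850i → escape time 1
(row=1, col=1): c = -1.1100 + 0.7850i → escape time 3
(row=1, col=2): c = -0.2200 + 0.7850i → escape time 8
(row=2, col=0): c = -2.0000 + 0.0700i → escape time 1
(row=2, col=1): c = -1.1100 + 0.0700i → escape time 8
(row=2, col=2): c = -0.2200 + 0.0700i → escape time 8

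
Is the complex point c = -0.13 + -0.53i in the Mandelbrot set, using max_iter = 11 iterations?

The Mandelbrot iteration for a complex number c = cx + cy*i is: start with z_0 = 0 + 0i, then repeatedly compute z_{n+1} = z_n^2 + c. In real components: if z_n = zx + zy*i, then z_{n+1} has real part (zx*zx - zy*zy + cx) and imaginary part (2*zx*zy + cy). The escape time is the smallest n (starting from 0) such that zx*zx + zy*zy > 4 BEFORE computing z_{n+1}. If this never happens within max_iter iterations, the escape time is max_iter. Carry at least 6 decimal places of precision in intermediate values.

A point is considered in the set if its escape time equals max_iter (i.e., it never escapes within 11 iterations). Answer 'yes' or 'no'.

Answer: yes

Derivation:
z_0 = 0 + 0i, c = -0.1300 + -0.5300i
Iter 1: z = -0.1300 + -0.5300i, |z|^2 = 0.2978
Iter 2: z = -0.3940 + -0.3922i, |z|^2 = 0.3091
Iter 3: z = -0.1286 + -0.2209i, |z|^2 = 0.0654
Iter 4: z = -0.1623 + -0.4732i, |z|^2 = 0.2502
Iter 5: z = -0.3276 + -0.3764i, |z|^2 = 0.2490
Iter 6: z = -0.1644 + -0.2834i, |z|^2 = 0.1073
Iter 7: z = -0.1833 + -0.4368i, |z|^2 = 0.2244
Iter 8: z = -0.2872 + -0.3699i, |z|^2 = 0.2193
Iter 9: z = -0.1843 + -0.3175i, |z|^2 = 0.1348
Iter 10: z = -0.1969 + -0.4130i, |z|^2 = 0.2093
Did not escape in 11 iterations → in set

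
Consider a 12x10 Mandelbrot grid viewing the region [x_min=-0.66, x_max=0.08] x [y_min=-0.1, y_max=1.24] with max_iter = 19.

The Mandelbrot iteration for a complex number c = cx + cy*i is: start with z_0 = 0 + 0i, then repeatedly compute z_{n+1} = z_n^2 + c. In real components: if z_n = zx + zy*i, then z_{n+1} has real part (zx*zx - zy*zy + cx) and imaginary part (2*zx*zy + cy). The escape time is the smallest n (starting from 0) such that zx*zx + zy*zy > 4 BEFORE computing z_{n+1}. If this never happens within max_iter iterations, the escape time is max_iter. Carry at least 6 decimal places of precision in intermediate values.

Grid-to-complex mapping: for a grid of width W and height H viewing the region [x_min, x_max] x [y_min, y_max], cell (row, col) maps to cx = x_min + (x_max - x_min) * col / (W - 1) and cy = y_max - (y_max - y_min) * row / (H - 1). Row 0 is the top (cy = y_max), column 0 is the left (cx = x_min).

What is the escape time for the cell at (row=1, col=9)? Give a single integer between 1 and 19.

z_0 = 0 + 0i, c = -0.0545 + 1.0911i
Iter 1: z = -0.0545 + 1.0911i, |z|^2 = 1.1935
Iter 2: z = -1.2421 + 0.9721i, |z|^2 = 2.4877
Iter 3: z = 0.5433 + -1.3237i, |z|^2 = 2.0474
Iter 4: z = -1.5116 + -0.3473i, |z|^2 = 2.4055
Iter 5: z = 2.1098 + 2.1410i, |z|^2 = 9.0349
Escaped at iteration 5

Answer: 5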